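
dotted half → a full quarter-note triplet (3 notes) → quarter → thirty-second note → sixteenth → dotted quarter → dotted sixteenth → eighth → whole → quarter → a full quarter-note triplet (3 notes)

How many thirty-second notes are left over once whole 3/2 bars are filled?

30

One bar of 3/2 = 48 thirty-second notes.
In thirty-second notes: dotted half = 24; a full quarter-note triplet (3 notes) (three triplet quarters span one half) = 16; quarter = 8; thirty-second note = 1; sixteenth = 2; dotted quarter = 12; dotted sixteenth = 3; eighth = 4; whole = 32; quarter = 8; a full quarter-note triplet (3 notes) (three triplet quarters span one half) = 16.
Altogether 24 + 16 + 8 + 1 + 2 + 12 + 3 + 4 + 32 + 8 + 16 = 126.
126 ÷ 48 = 2 complete bars with 30 thirty-second notes remaining.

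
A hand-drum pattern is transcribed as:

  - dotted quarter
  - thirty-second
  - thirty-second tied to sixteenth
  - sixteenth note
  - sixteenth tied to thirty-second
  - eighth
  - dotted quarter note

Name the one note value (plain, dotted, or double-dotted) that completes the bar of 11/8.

double-dotted eighth note

The bar of 11/8 = 44 thirty-second notes.
Each duration in thirty-second notes: dotted quarter = 12; thirty-second = 1; thirty-second tied to sixteenth (thirty-second + sixteenth) = 3; sixteenth note = 2; sixteenth tied to thirty-second (sixteenth + thirty-second) = 3; eighth = 4; dotted quarter note = 12.
Sum: 12 + 1 + 3 + 2 + 3 + 4 + 12 = 37.
Remaining: 44 − 37 = 7 thirty-second notes, which is a double-dotted eighth note.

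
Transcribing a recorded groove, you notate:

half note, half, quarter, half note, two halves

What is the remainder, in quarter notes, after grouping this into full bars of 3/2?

One bar of 3/2 = 6 quarter notes.
In quarter notes: half note = 2; half = 2; quarter = 1; half note = 2; half = 2; half = 2.
Altogether 2 + 2 + 1 + 2 + 2 + 2 = 11.
11 ÷ 6 = 1 complete bar with 5 quarter notes remaining.

5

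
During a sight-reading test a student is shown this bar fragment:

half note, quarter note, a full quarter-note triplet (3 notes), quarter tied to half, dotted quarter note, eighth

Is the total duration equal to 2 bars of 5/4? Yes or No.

One bar of 5/4 = 10 eighth notes, so 2 bars = 20.
Convert each value to eighth notes: half note = 4; quarter note = 2; a full quarter-note triplet (3 notes) (three triplet quarters span one half) = 4; quarter tied to half (quarter + half) = 6; dotted quarter note = 3; eighth = 1.
Altogether 4 + 2 + 4 + 6 + 3 + 1 = 20.
20 equals 20, so the answer is Yes.

Yes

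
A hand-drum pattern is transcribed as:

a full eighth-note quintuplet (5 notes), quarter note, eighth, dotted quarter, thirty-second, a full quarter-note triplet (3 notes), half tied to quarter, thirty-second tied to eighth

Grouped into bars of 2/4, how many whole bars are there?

One bar of 2/4 = 16 thirty-second notes.
Express everything in thirty-second notes: a full eighth-note quintuplet (5 notes) (five quintuplet eighths span one half) = 16; quarter note = 8; eighth = 4; dotted quarter = 12; thirty-second = 1; a full quarter-note triplet (3 notes) (three triplet quarters span one half) = 16; half tied to quarter (half + quarter) = 24; thirty-second tied to eighth (thirty-second + eighth) = 5.
Total: 16 + 8 + 4 + 12 + 1 + 16 + 24 + 5 = 86.
86 ÷ 16 = 5 complete bars with 6 left over.

5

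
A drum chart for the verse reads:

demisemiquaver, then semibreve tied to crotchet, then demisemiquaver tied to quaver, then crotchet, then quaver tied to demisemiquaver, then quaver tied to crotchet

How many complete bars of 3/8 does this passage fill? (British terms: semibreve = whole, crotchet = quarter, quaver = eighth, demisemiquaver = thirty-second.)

5

One bar of 3/8 = 12 thirty-second notes.
Each duration in thirty-second notes: demisemiquaver = 1; semibreve tied to crotchet (semibreve + crotchet) = 40; demisemiquaver tied to quaver (demisemiquaver + quaver) = 5; crotchet = 8; quaver tied to demisemiquaver (quaver + demisemiquaver) = 5; quaver tied to crotchet (quaver + crotchet) = 12.
Sum: 1 + 40 + 5 + 8 + 5 + 12 = 71.
71 ÷ 12 = 5 complete bars with 11 left over.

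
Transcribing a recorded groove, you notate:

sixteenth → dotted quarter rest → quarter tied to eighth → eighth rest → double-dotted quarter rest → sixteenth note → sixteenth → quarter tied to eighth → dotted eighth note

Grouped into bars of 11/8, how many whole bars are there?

One bar of 11/8 = 22 sixteenth notes.
Each duration in sixteenth notes: sixteenth = 1; dotted quarter rest = 6; quarter tied to eighth (quarter + eighth) = 6; eighth rest = 2; double-dotted quarter rest = 7; sixteenth note = 1; sixteenth = 1; quarter tied to eighth (quarter + eighth) = 6; dotted eighth note = 3.
Total: 1 + 6 + 6 + 2 + 7 + 1 + 1 + 6 + 3 = 33.
33 ÷ 22 = 1 complete bar with 11 left over.

1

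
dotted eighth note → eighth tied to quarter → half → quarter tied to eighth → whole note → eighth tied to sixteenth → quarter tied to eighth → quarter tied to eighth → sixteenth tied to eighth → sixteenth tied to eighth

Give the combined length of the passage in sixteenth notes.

60

Working in sixteenth notes: dotted eighth note = 3; eighth tied to quarter (eighth + quarter) = 6; half = 8; quarter tied to eighth (quarter + eighth) = 6; whole note = 16; eighth tied to sixteenth (eighth + sixteenth) = 3; quarter tied to eighth (quarter + eighth) = 6; quarter tied to eighth (quarter + eighth) = 6; sixteenth tied to eighth (sixteenth + eighth) = 3; sixteenth tied to eighth (sixteenth + eighth) = 3.
Adding: 3 + 6 + 8 + 6 + 16 + 3 + 6 + 6 + 3 + 3 = 60 sixteenth notes.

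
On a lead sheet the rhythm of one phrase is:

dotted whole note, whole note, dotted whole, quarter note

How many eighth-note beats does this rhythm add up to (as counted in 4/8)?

One eighth-note beat = 2 sixteenth notes.
Express everything in sixteenth notes: dotted whole note = 24; whole note = 16; dotted whole = 24; quarter note = 4.
Total: 24 + 16 + 24 + 4 = 68.
68 ÷ 2 = 34 beats.

34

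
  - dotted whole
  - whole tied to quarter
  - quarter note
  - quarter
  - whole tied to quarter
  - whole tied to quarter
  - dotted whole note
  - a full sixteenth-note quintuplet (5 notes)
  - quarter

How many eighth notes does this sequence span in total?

Each duration in eighth notes: dotted whole = 12; whole tied to quarter (whole + quarter) = 10; quarter note = 2; quarter = 2; whole tied to quarter (whole + quarter) = 10; whole tied to quarter (whole + quarter) = 10; dotted whole note = 12; a full sixteenth-note quintuplet (5 notes) (five quintuplet sixteenths span one quarter) = 2; quarter = 2.
Total: 12 + 10 + 2 + 2 + 10 + 10 + 12 + 2 + 2 = 62 eighth notes.

62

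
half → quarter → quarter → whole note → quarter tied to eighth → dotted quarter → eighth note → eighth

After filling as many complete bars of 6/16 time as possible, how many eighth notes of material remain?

0

One bar of 6/16 = 3 eighth notes.
Express everything in eighth notes: half = 4; quarter = 2; quarter = 2; whole note = 8; quarter tied to eighth (quarter + eighth) = 3; dotted quarter = 3; eighth note = 1; eighth = 1.
Total: 4 + 2 + 2 + 8 + 3 + 3 + 1 + 1 = 24.
24 ÷ 3 = 8 complete bars with 0 eighth notes remaining.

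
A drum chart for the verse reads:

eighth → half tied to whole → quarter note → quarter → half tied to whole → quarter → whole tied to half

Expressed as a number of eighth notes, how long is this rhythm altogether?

43

Working in eighth notes: eighth = 1; half tied to whole (half + whole) = 12; quarter note = 2; quarter = 2; half tied to whole (half + whole) = 12; quarter = 2; whole tied to half (whole + half) = 12.
Sum: 1 + 12 + 2 + 2 + 12 + 2 + 12 = 43 eighth notes.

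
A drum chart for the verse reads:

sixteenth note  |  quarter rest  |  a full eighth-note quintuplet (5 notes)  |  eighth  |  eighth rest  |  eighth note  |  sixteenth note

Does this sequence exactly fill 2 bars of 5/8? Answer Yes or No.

One bar of 5/8 = 10 sixteenth notes, so 2 bars = 20.
Working in sixteenth notes: sixteenth note = 1; quarter rest = 4; a full eighth-note quintuplet (5 notes) (five quintuplet eighths span one half) = 8; eighth = 2; eighth rest = 2; eighth note = 2; sixteenth note = 1.
Total: 1 + 4 + 8 + 2 + 2 + 2 + 1 = 20.
20 equals 20, so the answer is Yes.

Yes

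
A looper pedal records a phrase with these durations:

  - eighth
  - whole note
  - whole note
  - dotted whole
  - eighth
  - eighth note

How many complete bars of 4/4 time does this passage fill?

One bar of 4/4 = 8 eighth notes.
Each duration in eighth notes: eighth = 1; whole note = 8; whole note = 8; dotted whole = 12; eighth = 1; eighth note = 1.
Adding: 1 + 8 + 8 + 12 + 1 + 1 = 31.
31 ÷ 8 = 3 complete bars with 7 left over.

3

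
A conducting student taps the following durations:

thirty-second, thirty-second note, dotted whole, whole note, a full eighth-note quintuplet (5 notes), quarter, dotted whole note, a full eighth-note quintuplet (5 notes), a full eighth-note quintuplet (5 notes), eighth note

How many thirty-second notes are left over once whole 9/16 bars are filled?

One bar of 9/16 = 18 thirty-second notes.
Working in thirty-second notes: thirty-second = 1; thirty-second note = 1; dotted whole = 48; whole note = 32; a full eighth-note quintuplet (5 notes) (five quintuplet eighths span one half) = 16; quarter = 8; dotted whole note = 48; a full eighth-note quintuplet (5 notes) (five quintuplet eighths span one half) = 16; a full eighth-note quintuplet (5 notes) (five quintuplet eighths span one half) = 16; eighth note = 4.
Total: 1 + 1 + 48 + 32 + 16 + 8 + 48 + 16 + 16 + 4 = 190.
190 ÷ 18 = 10 complete bars with 10 thirty-second notes remaining.

10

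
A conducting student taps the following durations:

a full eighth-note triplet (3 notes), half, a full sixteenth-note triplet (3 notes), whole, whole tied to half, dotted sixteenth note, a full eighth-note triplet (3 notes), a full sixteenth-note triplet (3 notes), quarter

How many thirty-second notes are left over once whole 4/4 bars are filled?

One bar of 4/4 = 32 thirty-second notes.
Express everything in thirty-second notes: a full eighth-note triplet (3 notes) (three triplet eighths span one quarter) = 8; half = 16; a full sixteenth-note triplet (3 notes) (three triplet sixteenths span one eighth) = 4; whole = 32; whole tied to half (whole + half) = 48; dotted sixteenth note = 3; a full eighth-note triplet (3 notes) (three triplet eighths span one quarter) = 8; a full sixteenth-note triplet (3 notes) (three triplet sixteenths span one eighth) = 4; quarter = 8.
Altogether 8 + 16 + 4 + 32 + 48 + 3 + 8 + 4 + 8 = 131.
131 ÷ 32 = 4 complete bars with 3 thirty-second notes remaining.

3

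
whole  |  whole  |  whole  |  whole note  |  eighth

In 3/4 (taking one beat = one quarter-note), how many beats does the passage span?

One quarter-note beat = 2 eighth notes.
Express everything in eighth notes: whole = 8; whole = 8; whole = 8; whole note = 8; eighth = 1.
Total: 8 + 8 + 8 + 8 + 1 = 33.
33 ÷ 2 = 16.5 beats.

16.5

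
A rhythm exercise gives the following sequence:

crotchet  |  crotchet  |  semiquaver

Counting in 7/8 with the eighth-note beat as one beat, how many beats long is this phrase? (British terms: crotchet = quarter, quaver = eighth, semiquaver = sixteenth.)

One eighth-note beat = 2 sixteenth notes.
Working in sixteenth notes: crotchet = 4; crotchet = 4; semiquaver = 1.
Total: 4 + 4 + 1 = 9.
9 ÷ 2 = 4.5 beats.

4.5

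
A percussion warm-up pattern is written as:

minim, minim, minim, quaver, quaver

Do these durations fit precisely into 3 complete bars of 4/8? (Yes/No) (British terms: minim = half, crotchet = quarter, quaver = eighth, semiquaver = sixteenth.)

No

One bar of 4/8 = 4 eighth notes, so 3 bars = 12.
Working in eighth notes: minim = 4; minim = 4; minim = 4; quaver = 1; quaver = 1.
Sum: 4 + 4 + 4 + 1 + 1 = 14.
14 exceeds 12, so the answer is No.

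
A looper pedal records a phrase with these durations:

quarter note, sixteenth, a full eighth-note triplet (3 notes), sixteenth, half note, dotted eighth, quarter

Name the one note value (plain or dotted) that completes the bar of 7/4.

The bar of 7/4 = 28 sixteenth notes.
In sixteenth notes: quarter note = 4; sixteenth = 1; a full eighth-note triplet (3 notes) (three triplet eighths span one quarter) = 4; sixteenth = 1; half note = 8; dotted eighth = 3; quarter = 4.
Sum: 4 + 1 + 4 + 1 + 8 + 3 + 4 = 25.
Remaining: 28 − 25 = 3 sixteenth notes, which is a dotted eighth note.

dotted eighth note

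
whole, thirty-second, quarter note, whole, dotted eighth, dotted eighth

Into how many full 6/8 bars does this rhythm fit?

One bar of 6/8 = 24 thirty-second notes.
Convert each value to thirty-second notes: whole = 32; thirty-second = 1; quarter note = 8; whole = 32; dotted eighth = 6; dotted eighth = 6.
Altogether 32 + 1 + 8 + 32 + 6 + 6 = 85.
85 ÷ 24 = 3 complete bars with 13 left over.

3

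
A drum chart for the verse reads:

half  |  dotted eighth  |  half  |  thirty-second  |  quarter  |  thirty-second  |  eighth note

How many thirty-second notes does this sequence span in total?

Working in thirty-second notes: half = 16; dotted eighth = 6; half = 16; thirty-second = 1; quarter = 8; thirty-second = 1; eighth note = 4.
Altogether 16 + 6 + 16 + 1 + 8 + 1 + 4 = 52 thirty-second notes.

52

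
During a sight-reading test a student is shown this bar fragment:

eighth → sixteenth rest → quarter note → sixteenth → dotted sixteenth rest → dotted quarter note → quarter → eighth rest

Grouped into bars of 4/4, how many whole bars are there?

1

One bar of 4/4 = 32 thirty-second notes.
Convert each value to thirty-second notes: eighth = 4; sixteenth rest = 2; quarter note = 8; sixteenth = 2; dotted sixteenth rest = 3; dotted quarter note = 12; quarter = 8; eighth rest = 4.
Altogether 4 + 2 + 8 + 2 + 3 + 12 + 8 + 4 = 43.
43 ÷ 32 = 1 complete bar with 11 left over.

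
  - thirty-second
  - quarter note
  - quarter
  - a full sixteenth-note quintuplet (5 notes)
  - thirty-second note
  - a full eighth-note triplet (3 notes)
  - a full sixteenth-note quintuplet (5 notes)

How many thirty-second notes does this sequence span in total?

In thirty-second notes: thirty-second = 1; quarter note = 8; quarter = 8; a full sixteenth-note quintuplet (5 notes) (five quintuplet sixteenths span one quarter) = 8; thirty-second note = 1; a full eighth-note triplet (3 notes) (three triplet eighths span one quarter) = 8; a full sixteenth-note quintuplet (5 notes) (five quintuplet sixteenths span one quarter) = 8.
Adding: 1 + 8 + 8 + 8 + 1 + 8 + 8 = 42 thirty-second notes.

42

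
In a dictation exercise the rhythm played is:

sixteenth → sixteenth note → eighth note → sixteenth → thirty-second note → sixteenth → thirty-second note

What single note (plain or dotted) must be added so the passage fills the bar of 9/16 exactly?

eighth note

The bar of 9/16 = 18 thirty-second notes.
Working in thirty-second notes: sixteenth = 2; sixteenth note = 2; eighth note = 4; sixteenth = 2; thirty-second note = 1; sixteenth = 2; thirty-second note = 1.
Adding: 2 + 2 + 4 + 2 + 1 + 2 + 1 = 14.
Remaining: 18 − 14 = 4 thirty-second notes, which is a eighth note.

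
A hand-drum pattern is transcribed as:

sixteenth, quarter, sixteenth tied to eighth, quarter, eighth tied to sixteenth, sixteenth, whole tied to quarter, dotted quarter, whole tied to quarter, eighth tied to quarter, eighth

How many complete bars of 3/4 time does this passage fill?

5

One bar of 3/4 = 12 sixteenth notes.
In sixteenth notes: sixteenth = 1; quarter = 4; sixteenth tied to eighth (sixteenth + eighth) = 3; quarter = 4; eighth tied to sixteenth (eighth + sixteenth) = 3; sixteenth = 1; whole tied to quarter (whole + quarter) = 20; dotted quarter = 6; whole tied to quarter (whole + quarter) = 20; eighth tied to quarter (eighth + quarter) = 6; eighth = 2.
Altogether 1 + 4 + 3 + 4 + 3 + 1 + 20 + 6 + 20 + 6 + 2 = 70.
70 ÷ 12 = 5 complete bars with 10 left over.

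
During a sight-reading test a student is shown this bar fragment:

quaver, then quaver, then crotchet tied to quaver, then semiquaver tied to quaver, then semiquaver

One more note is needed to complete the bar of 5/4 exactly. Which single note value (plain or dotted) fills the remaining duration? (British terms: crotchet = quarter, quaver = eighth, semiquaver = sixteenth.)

dotted quarter note

The bar of 5/4 = 20 sixteenth notes.
Each duration in sixteenth notes: quaver = 2; quaver = 2; crotchet tied to quaver (crotchet + quaver) = 6; semiquaver tied to quaver (semiquaver + quaver) = 3; semiquaver = 1.
Sum: 2 + 2 + 6 + 3 + 1 = 14.
Remaining: 20 − 14 = 6 sixteenth notes, which is a dotted quarter note.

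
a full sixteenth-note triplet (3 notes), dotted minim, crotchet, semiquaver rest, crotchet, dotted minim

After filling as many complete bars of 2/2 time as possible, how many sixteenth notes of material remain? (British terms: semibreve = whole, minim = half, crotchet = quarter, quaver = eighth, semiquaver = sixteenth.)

One bar of 2/2 = 16 sixteenth notes.
Working in sixteenth notes: a full sixteenth-note triplet (3 notes) (three triplet sixteenths span one eighth) = 2; dotted minim = 12; crotchet = 4; semiquaver rest = 1; crotchet = 4; dotted minim = 12.
Sum: 2 + 12 + 4 + 1 + 4 + 12 = 35.
35 ÷ 16 = 2 complete bars with 3 sixteenth notes remaining.

3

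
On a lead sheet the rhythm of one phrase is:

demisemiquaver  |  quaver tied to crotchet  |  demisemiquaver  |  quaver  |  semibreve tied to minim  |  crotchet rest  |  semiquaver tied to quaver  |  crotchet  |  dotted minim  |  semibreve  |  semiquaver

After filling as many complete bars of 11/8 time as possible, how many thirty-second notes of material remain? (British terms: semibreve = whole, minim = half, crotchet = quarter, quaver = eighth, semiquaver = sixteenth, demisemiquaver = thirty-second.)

14

One bar of 11/8 = 44 thirty-second notes.
Each duration in thirty-second notes: demisemiquaver = 1; quaver tied to crotchet (quaver + crotchet) = 12; demisemiquaver = 1; quaver = 4; semibreve tied to minim (semibreve + minim) = 48; crotchet rest = 8; semiquaver tied to quaver (semiquaver + quaver) = 6; crotchet = 8; dotted minim = 24; semibreve = 32; semiquaver = 2.
Total: 1 + 12 + 1 + 4 + 48 + 8 + 6 + 8 + 24 + 32 + 2 = 146.
146 ÷ 44 = 3 complete bars with 14 thirty-second notes remaining.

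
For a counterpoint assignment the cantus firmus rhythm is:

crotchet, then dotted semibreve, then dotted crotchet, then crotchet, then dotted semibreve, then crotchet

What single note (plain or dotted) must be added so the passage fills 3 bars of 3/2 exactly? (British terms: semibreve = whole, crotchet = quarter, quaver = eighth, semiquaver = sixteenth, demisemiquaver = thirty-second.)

3 bars of 3/2 = 36 eighth notes.
Working in eighth notes: crotchet = 2; dotted semibreve = 12; dotted crotchet = 3; crotchet = 2; dotted semibreve = 12; crotchet = 2.
Sum: 2 + 12 + 3 + 2 + 12 + 2 = 33.
Remaining: 36 − 33 = 3 eighth notes, which is a dotted quarter note.

dotted quarter note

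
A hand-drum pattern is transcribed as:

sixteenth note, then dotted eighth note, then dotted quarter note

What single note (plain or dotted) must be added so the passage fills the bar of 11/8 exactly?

dotted half note

The bar of 11/8 = 22 sixteenth notes.
Each duration in sixteenth notes: sixteenth note = 1; dotted eighth note = 3; dotted quarter note = 6.
Total: 1 + 3 + 6 = 10.
Remaining: 22 − 10 = 12 sixteenth notes, which is a dotted half note.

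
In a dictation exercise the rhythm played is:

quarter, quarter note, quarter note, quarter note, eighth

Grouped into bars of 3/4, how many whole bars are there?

1

One bar of 3/4 = 6 eighth notes.
Each duration in eighth notes: quarter = 2; quarter note = 2; quarter note = 2; quarter note = 2; eighth = 1.
Sum: 2 + 2 + 2 + 2 + 1 = 9.
9 ÷ 6 = 1 complete bar with 3 left over.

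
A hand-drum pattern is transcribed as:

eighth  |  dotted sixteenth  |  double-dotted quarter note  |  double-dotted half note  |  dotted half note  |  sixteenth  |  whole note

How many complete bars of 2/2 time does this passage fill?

One bar of 2/2 = 32 thirty-second notes.
Convert each value to thirty-second notes: eighth = 4; dotted sixteenth = 3; double-dotted quarter note = 14; double-dotted half note = 28; dotted half note = 24; sixteenth = 2; whole note = 32.
Sum: 4 + 3 + 14 + 28 + 24 + 2 + 32 = 107.
107 ÷ 32 = 3 complete bars with 11 left over.

3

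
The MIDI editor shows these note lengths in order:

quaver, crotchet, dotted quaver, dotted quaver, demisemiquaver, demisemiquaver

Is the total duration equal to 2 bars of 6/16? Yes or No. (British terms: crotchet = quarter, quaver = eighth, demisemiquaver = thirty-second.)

No

One bar of 6/16 = 12 thirty-second notes, so 2 bars = 24.
Express everything in thirty-second notes: quaver = 4; crotchet = 8; dotted quaver = 6; dotted quaver = 6; demisemiquaver = 1; demisemiquaver = 1.
Total: 4 + 8 + 6 + 6 + 1 + 1 = 26.
26 exceeds 24, so the answer is No.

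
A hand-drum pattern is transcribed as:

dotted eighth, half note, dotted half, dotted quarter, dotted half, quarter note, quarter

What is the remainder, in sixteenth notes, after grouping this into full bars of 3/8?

1

One bar of 3/8 = 6 sixteenth notes.
In sixteenth notes: dotted eighth = 3; half note = 8; dotted half = 12; dotted quarter = 6; dotted half = 12; quarter note = 4; quarter = 4.
Total: 3 + 8 + 12 + 6 + 12 + 4 + 4 = 49.
49 ÷ 6 = 8 complete bars with 1 sixteenth note remaining.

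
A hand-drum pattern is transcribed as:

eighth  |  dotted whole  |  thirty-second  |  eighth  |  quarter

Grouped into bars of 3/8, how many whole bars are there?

One bar of 3/8 = 12 thirty-second notes.
Working in thirty-second notes: eighth = 4; dotted whole = 48; thirty-second = 1; eighth = 4; quarter = 8.
Total: 4 + 48 + 1 + 4 + 8 = 65.
65 ÷ 12 = 5 complete bars with 5 left over.

5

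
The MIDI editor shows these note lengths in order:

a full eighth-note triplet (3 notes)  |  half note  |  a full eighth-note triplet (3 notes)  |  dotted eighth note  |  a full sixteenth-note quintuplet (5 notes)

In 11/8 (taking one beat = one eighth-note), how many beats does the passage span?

One eighth-note beat = 2 sixteenth notes.
Working in sixteenth notes: a full eighth-note triplet (3 notes) (three triplet eighths span one quarter) = 4; half note = 8; a full eighth-note triplet (3 notes) (three triplet eighths span one quarter) = 4; dotted eighth note = 3; a full sixteenth-note quintuplet (5 notes) (five quintuplet sixteenths span one quarter) = 4.
Altogether 4 + 8 + 4 + 3 + 4 = 23.
23 ÷ 2 = 11.5 beats.

11.5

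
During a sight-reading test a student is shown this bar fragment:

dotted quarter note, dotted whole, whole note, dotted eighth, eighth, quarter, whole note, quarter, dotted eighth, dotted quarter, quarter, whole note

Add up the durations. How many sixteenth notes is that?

104

Working in sixteenth notes: dotted quarter note = 6; dotted whole = 24; whole note = 16; dotted eighth = 3; eighth = 2; quarter = 4; whole note = 16; quarter = 4; dotted eighth = 3; dotted quarter = 6; quarter = 4; whole note = 16.
Sum: 6 + 24 + 16 + 3 + 2 + 4 + 16 + 4 + 3 + 6 + 4 + 16 = 104 sixteenth notes.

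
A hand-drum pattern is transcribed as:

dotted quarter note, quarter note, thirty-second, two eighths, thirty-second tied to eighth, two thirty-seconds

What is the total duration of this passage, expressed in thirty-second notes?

36

Express everything in thirty-second notes: dotted quarter note = 12; quarter note = 8; thirty-second = 1; eighth = 4; eighth = 4; thirty-second tied to eighth (thirty-second + eighth) = 5; thirty-second = 1; thirty-second = 1.
Total: 12 + 8 + 1 + 4 + 4 + 5 + 1 + 1 = 36 thirty-second notes.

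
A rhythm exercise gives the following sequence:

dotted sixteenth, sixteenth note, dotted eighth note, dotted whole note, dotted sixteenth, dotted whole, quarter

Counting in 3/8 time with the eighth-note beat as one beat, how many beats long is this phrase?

29.5

One eighth-note beat = 4 thirty-second notes.
Working in thirty-second notes: dotted sixteenth = 3; sixteenth note = 2; dotted eighth note = 6; dotted whole note = 48; dotted sixteenth = 3; dotted whole = 48; quarter = 8.
Altogether 3 + 2 + 6 + 48 + 3 + 48 + 8 = 118.
118 ÷ 4 = 29.5 beats.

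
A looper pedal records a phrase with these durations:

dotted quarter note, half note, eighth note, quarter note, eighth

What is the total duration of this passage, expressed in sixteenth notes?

22

Express everything in sixteenth notes: dotted quarter note = 6; half note = 8; eighth note = 2; quarter note = 4; eighth = 2.
Total: 6 + 8 + 2 + 4 + 2 = 22 sixteenth notes.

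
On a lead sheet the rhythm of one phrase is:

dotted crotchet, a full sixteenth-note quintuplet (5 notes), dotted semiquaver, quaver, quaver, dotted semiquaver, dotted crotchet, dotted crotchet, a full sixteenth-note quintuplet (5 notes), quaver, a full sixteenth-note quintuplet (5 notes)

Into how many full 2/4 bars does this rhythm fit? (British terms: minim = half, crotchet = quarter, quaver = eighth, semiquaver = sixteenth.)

4

One bar of 2/4 = 16 thirty-second notes.
Working in thirty-second notes: dotted crotchet = 12; a full sixteenth-note quintuplet (5 notes) (five quintuplet sixteenths span one quarter) = 8; dotted semiquaver = 3; quaver = 4; quaver = 4; dotted semiquaver = 3; dotted crotchet = 12; dotted crotchet = 12; a full sixteenth-note quintuplet (5 notes) (five quintuplet sixteenths span one quarter) = 8; quaver = 4; a full sixteenth-note quintuplet (5 notes) (five quintuplet sixteenths span one quarter) = 8.
Altogether 12 + 8 + 3 + 4 + 4 + 3 + 12 + 12 + 8 + 4 + 8 = 78.
78 ÷ 16 = 4 complete bars with 14 left over.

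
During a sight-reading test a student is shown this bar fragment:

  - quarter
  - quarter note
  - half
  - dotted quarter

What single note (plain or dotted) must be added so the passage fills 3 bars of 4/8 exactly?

3 bars of 4/8 = 12 eighth notes.
Convert each value to eighth notes: quarter = 2; quarter note = 2; half = 4; dotted quarter = 3.
Sum: 2 + 2 + 4 + 3 = 11.
Remaining: 12 − 11 = 1 eighth note, which is a eighth note.

eighth note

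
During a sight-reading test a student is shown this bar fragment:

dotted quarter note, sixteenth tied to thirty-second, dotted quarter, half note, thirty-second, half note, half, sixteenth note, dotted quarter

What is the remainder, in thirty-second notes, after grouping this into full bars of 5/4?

One bar of 5/4 = 40 thirty-second notes.
Each duration in thirty-second notes: dotted quarter note = 12; sixteenth tied to thirty-second (sixteenth + thirty-second) = 3; dotted quarter = 12; half note = 16; thirty-second = 1; half note = 16; half = 16; sixteenth note = 2; dotted quarter = 12.
Total: 12 + 3 + 12 + 16 + 1 + 16 + 16 + 2 + 12 = 90.
90 ÷ 40 = 2 complete bars with 10 thirty-second notes remaining.

10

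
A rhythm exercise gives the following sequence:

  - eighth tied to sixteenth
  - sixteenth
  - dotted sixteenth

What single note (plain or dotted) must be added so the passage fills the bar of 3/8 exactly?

thirty-second note

The bar of 3/8 = 12 thirty-second notes.
Convert each value to thirty-second notes: eighth tied to sixteenth (eighth + sixteenth) = 6; sixteenth = 2; dotted sixteenth = 3.
Sum: 6 + 2 + 3 = 11.
Remaining: 12 − 11 = 1 thirty-second note, which is a thirty-second note.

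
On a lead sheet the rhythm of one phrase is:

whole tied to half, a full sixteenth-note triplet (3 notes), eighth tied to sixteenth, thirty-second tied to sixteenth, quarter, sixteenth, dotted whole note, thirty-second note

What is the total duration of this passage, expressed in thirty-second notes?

Each duration in thirty-second notes: whole tied to half (whole + half) = 48; a full sixteenth-note triplet (3 notes) (three triplet sixteenths span one eighth) = 4; eighth tied to sixteenth (eighth + sixteenth) = 6; thirty-second tied to sixteenth (thirty-second + sixteenth) = 3; quarter = 8; sixteenth = 2; dotted whole note = 48; thirty-second note = 1.
Adding: 48 + 4 + 6 + 3 + 8 + 2 + 48 + 1 = 120 thirty-second notes.

120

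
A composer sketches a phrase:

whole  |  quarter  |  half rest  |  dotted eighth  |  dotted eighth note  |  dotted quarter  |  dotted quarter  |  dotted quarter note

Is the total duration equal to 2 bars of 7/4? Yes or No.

No

One bar of 7/4 = 28 sixteenth notes, so 2 bars = 56.
Convert each value to sixteenth notes: whole = 16; quarter = 4; half rest = 8; dotted eighth = 3; dotted eighth note = 3; dotted quarter = 6; dotted quarter = 6; dotted quarter note = 6.
Total: 16 + 4 + 8 + 3 + 3 + 6 + 6 + 6 = 52.
52 falls short of 56, so the answer is No.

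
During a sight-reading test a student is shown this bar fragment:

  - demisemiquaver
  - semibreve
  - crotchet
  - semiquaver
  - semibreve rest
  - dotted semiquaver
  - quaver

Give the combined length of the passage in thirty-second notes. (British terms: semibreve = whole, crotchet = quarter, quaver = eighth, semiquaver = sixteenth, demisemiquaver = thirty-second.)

In thirty-second notes: demisemiquaver = 1; semibreve = 32; crotchet = 8; semiquaver = 2; semibreve rest = 32; dotted semiquaver = 3; quaver = 4.
Adding: 1 + 32 + 8 + 2 + 32 + 3 + 4 = 82 thirty-second notes.

82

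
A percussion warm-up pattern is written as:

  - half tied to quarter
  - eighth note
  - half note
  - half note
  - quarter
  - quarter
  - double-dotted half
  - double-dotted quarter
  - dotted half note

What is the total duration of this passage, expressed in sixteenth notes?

71

Each duration in sixteenth notes: half tied to quarter (half + quarter) = 12; eighth note = 2; half note = 8; half note = 8; quarter = 4; quarter = 4; double-dotted half = 14; double-dotted quarter = 7; dotted half note = 12.
Total: 12 + 2 + 8 + 8 + 4 + 4 + 14 + 7 + 12 = 71 sixteenth notes.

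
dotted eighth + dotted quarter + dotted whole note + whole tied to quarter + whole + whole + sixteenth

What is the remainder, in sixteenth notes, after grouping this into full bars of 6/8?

2

One bar of 6/8 = 12 sixteenth notes.
Working in sixteenth notes: dotted eighth = 3; dotted quarter = 6; dotted whole note = 24; whole tied to quarter (whole + quarter) = 20; whole = 16; whole = 16; sixteenth = 1.
Altogether 3 + 6 + 24 + 20 + 16 + 16 + 1 = 86.
86 ÷ 12 = 7 complete bars with 2 sixteenth notes remaining.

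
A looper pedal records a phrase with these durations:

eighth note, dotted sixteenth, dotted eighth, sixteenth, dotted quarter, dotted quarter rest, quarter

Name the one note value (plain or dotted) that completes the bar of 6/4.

thirty-second note

The bar of 6/4 = 48 thirty-second notes.
Each duration in thirty-second notes: eighth note = 4; dotted sixteenth = 3; dotted eighth = 6; sixteenth = 2; dotted quarter = 12; dotted quarter rest = 12; quarter = 8.
Altogether 4 + 3 + 6 + 2 + 12 + 12 + 8 = 47.
Remaining: 48 − 47 = 1 thirty-second note, which is a thirty-second note.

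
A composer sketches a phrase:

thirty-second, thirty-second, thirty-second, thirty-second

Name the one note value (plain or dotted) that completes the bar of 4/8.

The bar of 4/8 = 16 thirty-second notes.
Express everything in thirty-second notes: thirty-second = 1; thirty-second = 1; thirty-second = 1; thirty-second = 1.
Adding: 1 + 1 + 1 + 1 = 4.
Remaining: 16 − 4 = 12 thirty-second notes, which is a dotted quarter note.

dotted quarter note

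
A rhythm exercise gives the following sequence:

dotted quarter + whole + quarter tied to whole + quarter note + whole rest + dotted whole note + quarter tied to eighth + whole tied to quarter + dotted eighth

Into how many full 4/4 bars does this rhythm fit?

7

One bar of 4/4 = 16 sixteenth notes.
Each duration in sixteenth notes: dotted quarter = 6; whole = 16; quarter tied to whole (quarter + whole) = 20; quarter note = 4; whole rest = 16; dotted whole note = 24; quarter tied to eighth (quarter + eighth) = 6; whole tied to quarter (whole + quarter) = 20; dotted eighth = 3.
Altogether 6 + 16 + 20 + 4 + 16 + 24 + 6 + 20 + 3 = 115.
115 ÷ 16 = 7 complete bars with 3 left over.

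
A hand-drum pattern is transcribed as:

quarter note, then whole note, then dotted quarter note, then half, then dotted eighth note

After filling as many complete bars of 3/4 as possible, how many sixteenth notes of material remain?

One bar of 3/4 = 12 sixteenth notes.
Convert each value to sixteenth notes: quarter note = 4; whole note = 16; dotted quarter note = 6; half = 8; dotted eighth note = 3.
Altogether 4 + 16 + 6 + 8 + 3 = 37.
37 ÷ 12 = 3 complete bars with 1 sixteenth note remaining.

1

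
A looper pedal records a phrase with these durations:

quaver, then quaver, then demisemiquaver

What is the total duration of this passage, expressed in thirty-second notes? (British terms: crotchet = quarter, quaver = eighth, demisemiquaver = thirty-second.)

9

Convert each value to thirty-second notes: quaver = 4; quaver = 4; demisemiquaver = 1.
Altogether 4 + 4 + 1 = 9 thirty-second notes.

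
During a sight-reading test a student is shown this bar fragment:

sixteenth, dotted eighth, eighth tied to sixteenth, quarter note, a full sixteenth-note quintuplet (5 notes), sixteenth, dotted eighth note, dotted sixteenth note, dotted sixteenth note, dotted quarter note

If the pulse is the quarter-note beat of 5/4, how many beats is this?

One quarter-note beat = 8 thirty-second notes.
Each duration in thirty-second notes: sixteenth = 2; dotted eighth = 6; eighth tied to sixteenth (eighth + sixteenth) = 6; quarter note = 8; a full sixteenth-note quintuplet (5 notes) (five quintuplet sixteenths span one quarter) = 8; sixteenth = 2; dotted eighth note = 6; dotted sixteenth note = 3; dotted sixteenth note = 3; dotted quarter note = 12.
Altogether 2 + 6 + 6 + 8 + 8 + 2 + 6 + 3 + 3 + 12 = 56.
56 ÷ 8 = 7 beats.

7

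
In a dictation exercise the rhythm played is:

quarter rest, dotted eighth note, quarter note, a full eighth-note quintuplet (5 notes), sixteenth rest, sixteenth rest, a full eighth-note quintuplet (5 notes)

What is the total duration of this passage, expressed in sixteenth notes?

Convert each value to sixteenth notes: quarter rest = 4; dotted eighth note = 3; quarter note = 4; a full eighth-note quintuplet (5 notes) (five quintuplet eighths span one half) = 8; sixteenth rest = 1; sixteenth rest = 1; a full eighth-note quintuplet (5 notes) (five quintuplet eighths span one half) = 8.
Adding: 4 + 3 + 4 + 8 + 1 + 1 + 8 = 29 sixteenth notes.

29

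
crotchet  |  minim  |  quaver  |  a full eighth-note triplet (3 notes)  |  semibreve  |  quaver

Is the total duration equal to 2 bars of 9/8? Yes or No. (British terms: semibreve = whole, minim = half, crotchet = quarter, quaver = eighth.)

Yes

One bar of 9/8 = 9 eighth notes, so 2 bars = 18.
Each duration in eighth notes: crotchet = 2; minim = 4; quaver = 1; a full eighth-note triplet (3 notes) (three triplet eighths span one quarter) = 2; semibreve = 8; quaver = 1.
Total: 2 + 4 + 1 + 2 + 8 + 1 = 18.
18 equals 18, so the answer is Yes.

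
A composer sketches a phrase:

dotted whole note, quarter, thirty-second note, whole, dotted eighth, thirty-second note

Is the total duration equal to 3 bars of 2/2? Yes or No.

Yes

One bar of 2/2 = 32 thirty-second notes, so 3 bars = 96.
Express everything in thirty-second notes: dotted whole note = 48; quarter = 8; thirty-second note = 1; whole = 32; dotted eighth = 6; thirty-second note = 1.
Altogether 48 + 8 + 1 + 32 + 6 + 1 = 96.
96 equals 96, so the answer is Yes.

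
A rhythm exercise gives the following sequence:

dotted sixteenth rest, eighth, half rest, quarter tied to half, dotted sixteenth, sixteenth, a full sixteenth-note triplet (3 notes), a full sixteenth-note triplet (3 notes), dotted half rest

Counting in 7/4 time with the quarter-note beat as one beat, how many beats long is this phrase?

10.5

One quarter-note beat = 8 thirty-second notes.
Convert each value to thirty-second notes: dotted sixteenth rest = 3; eighth = 4; half rest = 16; quarter tied to half (quarter + half) = 24; dotted sixteenth = 3; sixteenth = 2; a full sixteenth-note triplet (3 notes) (three triplet sixteenths span one eighth) = 4; a full sixteenth-note triplet (3 notes) (three triplet sixteenths span one eighth) = 4; dotted half rest = 24.
Total: 3 + 4 + 16 + 24 + 3 + 2 + 4 + 4 + 24 = 84.
84 ÷ 8 = 10.5 beats.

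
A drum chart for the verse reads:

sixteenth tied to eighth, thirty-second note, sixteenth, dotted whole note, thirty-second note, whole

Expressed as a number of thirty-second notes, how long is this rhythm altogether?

Working in thirty-second notes: sixteenth tied to eighth (sixteenth + eighth) = 6; thirty-second note = 1; sixteenth = 2; dotted whole note = 48; thirty-second note = 1; whole = 32.
Altogether 6 + 1 + 2 + 48 + 1 + 32 = 90 thirty-second notes.

90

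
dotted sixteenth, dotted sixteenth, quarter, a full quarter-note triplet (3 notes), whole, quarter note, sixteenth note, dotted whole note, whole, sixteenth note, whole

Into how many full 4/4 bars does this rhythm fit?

One bar of 4/4 = 32 thirty-second notes.
Each duration in thirty-second notes: dotted sixteenth = 3; dotted sixteenth = 3; quarter = 8; a full quarter-note triplet (3 notes) (three triplet quarters span one half) = 16; whole = 32; quarter note = 8; sixteenth note = 2; dotted whole note = 48; whole = 32; sixteenth note = 2; whole = 32.
Sum: 3 + 3 + 8 + 16 + 32 + 8 + 2 + 48 + 32 + 2 + 32 = 186.
186 ÷ 32 = 5 complete bars with 26 left over.

5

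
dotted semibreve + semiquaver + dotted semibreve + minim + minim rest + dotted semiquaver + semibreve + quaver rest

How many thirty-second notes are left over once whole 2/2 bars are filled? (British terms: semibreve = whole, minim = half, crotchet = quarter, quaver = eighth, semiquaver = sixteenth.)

9

One bar of 2/2 = 32 thirty-second notes.
Express everything in thirty-second notes: dotted semibreve = 48; semiquaver = 2; dotted semibreve = 48; minim = 16; minim rest = 16; dotted semiquaver = 3; semibreve = 32; quaver rest = 4.
Adding: 48 + 2 + 48 + 16 + 16 + 3 + 32 + 4 = 169.
169 ÷ 32 = 5 complete bars with 9 thirty-second notes remaining.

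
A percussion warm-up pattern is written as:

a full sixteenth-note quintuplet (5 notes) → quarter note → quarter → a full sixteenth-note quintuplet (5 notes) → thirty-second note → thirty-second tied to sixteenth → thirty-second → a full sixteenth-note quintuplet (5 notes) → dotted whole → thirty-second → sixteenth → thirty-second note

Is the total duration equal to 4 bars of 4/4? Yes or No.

One bar of 4/4 = 32 thirty-second notes, so 4 bars = 128.
In thirty-second notes: a full sixteenth-note quintuplet (5 notes) (five quintuplet sixteenths span one quarter) = 8; quarter note = 8; quarter = 8; a full sixteenth-note quintuplet (5 notes) (five quintuplet sixteenths span one quarter) = 8; thirty-second note = 1; thirty-second tied to sixteenth (thirty-second + sixteenth) = 3; thirty-second = 1; a full sixteenth-note quintuplet (5 notes) (five quintuplet sixteenths span one quarter) = 8; dotted whole = 48; thirty-second = 1; sixteenth = 2; thirty-second note = 1.
Sum: 8 + 8 + 8 + 8 + 1 + 3 + 1 + 8 + 48 + 1 + 2 + 1 = 97.
97 falls short of 128, so the answer is No.

No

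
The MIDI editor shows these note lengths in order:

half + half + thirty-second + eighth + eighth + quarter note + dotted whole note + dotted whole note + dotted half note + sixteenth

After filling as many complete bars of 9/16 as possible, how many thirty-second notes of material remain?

9

One bar of 9/16 = 18 thirty-second notes.
Convert each value to thirty-second notes: half = 16; half = 16; thirty-second = 1; eighth = 4; eighth = 4; quarter note = 8; dotted whole note = 48; dotted whole note = 48; dotted half note = 24; sixteenth = 2.
Adding: 16 + 16 + 1 + 4 + 4 + 8 + 48 + 48 + 24 + 2 = 171.
171 ÷ 18 = 9 complete bars with 9 thirty-second notes remaining.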